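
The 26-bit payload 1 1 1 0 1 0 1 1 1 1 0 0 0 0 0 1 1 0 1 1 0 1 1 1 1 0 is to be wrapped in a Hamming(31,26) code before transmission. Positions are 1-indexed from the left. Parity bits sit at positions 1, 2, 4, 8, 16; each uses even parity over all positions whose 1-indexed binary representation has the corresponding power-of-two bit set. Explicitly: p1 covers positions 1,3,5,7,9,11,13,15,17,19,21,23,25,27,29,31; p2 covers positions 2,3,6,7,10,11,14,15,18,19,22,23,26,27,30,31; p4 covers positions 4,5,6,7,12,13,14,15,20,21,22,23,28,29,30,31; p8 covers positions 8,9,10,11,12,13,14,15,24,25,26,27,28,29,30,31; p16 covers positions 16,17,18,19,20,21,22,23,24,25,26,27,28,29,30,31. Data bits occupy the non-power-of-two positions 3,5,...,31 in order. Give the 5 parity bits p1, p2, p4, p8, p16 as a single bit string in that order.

Place data bits at non-power-of-two positions: b3=1, b5=1, b6=1, b7=0, b9=1, b10=0, b11=1, b12=1, b13=1, b14=1, b15=0, b17=0, b18=0, b19=0, b20=0, b21=1, b22=1, b23=0, b24=1, b25=1, b26=0, b27=1, b28=1, b29=1, b30=1, b31=0.
p1 = XOR of data positions {3,5,7,9,11,13,15,17,19,21,23,25,27,29,31} = 1⊕1⊕0⊕1⊕1⊕1⊕0⊕0⊕0⊕1⊕0⊕1⊕1⊕1⊕0 = 1
p2 = XOR of data positions {3,6,7,10,11,14,15,18,19,22,23,26,27,30,31} = 1⊕1⊕0⊕0⊕1⊕1⊕0⊕0⊕0⊕1⊕0⊕0⊕1⊕1⊕0 = 1
p4 = XOR of data positions {5,6,7,12,13,14,15,20,21,22,23,28,29,30,31} = 1⊕1⊕0⊕1⊕1⊕1⊕0⊕0⊕1⊕1⊕0⊕1⊕1⊕1⊕0 = 0
p8 = XOR of data positions {9,10,11,12,13,14,15,24,25,26,27,28,29,30,31} = 1⊕0⊕1⊕1⊕1⊕1⊕0⊕1⊕1⊕0⊕1⊕1⊕1⊕1⊕0 = 1
p16 = XOR of data positions {17,18,19,20,21,22,23,24,25,26,27,28,29,30,31} = 0⊕0⊕0⊕0⊕1⊕1⊕0⊕1⊕1⊕0⊕1⊕1⊕1⊕1⊕0 = 0
Parity bits p1,p2,p4,p8,p16 = 11010

11010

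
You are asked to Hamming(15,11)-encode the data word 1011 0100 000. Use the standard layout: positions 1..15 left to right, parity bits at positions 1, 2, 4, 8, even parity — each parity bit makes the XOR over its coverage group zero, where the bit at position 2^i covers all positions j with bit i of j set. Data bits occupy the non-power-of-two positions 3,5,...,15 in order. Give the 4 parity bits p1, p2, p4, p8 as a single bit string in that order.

Place data bits at non-power-of-two positions: b3=1, b5=0, b6=1, b7=1, b9=0, b10=1, b11=0, b12=0, b13=0, b14=0, b15=0.
p1 = XOR of data positions {3,5,7,9,11,13,15} = 1⊕0⊕1⊕0⊕0⊕0⊕0 = 0
p2 = XOR of data positions {3,6,7,10,11,14,15} = 1⊕1⊕1⊕1⊕0⊕0⊕0 = 0
p4 = XOR of data positions {5,6,7,12,13,14,15} = 0⊕1⊕1⊕0⊕0⊕0⊕0 = 0
p8 = XOR of data positions {9,10,11,12,13,14,15} = 0⊕1⊕0⊕0⊕0⊕0⊕0 = 1
Parity bits p1,p2,p4,p8 = 0001

0001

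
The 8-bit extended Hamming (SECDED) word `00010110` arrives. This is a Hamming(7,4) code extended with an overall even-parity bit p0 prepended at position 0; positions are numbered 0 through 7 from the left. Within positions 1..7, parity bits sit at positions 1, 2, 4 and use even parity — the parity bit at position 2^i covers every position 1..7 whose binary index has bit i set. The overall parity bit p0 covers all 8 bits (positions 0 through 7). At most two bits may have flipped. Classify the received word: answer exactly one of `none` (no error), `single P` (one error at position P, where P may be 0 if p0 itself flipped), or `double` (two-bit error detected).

s1: b1⊕b3⊕b5⊕b7 = 0⊕1⊕1⊕0 = 0
s2: b2⊕b3⊕b6⊕b7 = 0⊕1⊕1⊕0 = 0
s4: b4⊕b5⊕b6⊕b7 = 0⊕1⊕1⊕0 = 0
Syndrome (s4...s1) = 000 → position 0 (no error).
Overall parity (XOR of all 8 bits, including p0): 0⊕0⊕0⊕1⊕0⊕1⊕1⊕0 = 1
Overall=1, syndrome position=0 → single-bit error at position 0.

single 0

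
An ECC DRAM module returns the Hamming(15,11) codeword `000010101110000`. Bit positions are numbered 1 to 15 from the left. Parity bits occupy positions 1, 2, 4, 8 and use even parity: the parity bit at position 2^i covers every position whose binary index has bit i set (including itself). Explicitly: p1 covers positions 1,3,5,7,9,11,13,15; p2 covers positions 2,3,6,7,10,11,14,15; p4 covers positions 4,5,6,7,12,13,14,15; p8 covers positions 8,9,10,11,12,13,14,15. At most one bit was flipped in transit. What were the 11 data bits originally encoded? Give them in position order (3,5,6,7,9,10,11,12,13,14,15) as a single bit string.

s1: b1⊕b3⊕b5⊕b7⊕b9⊕b11⊕b13⊕b15 = 0⊕0⊕1⊕1⊕1⊕1⊕0⊕0 = 0
s2: b2⊕b3⊕b6⊕b7⊕b10⊕b11⊕b14⊕b15 = 0⊕0⊕0⊕1⊕1⊕1⊕0⊕0 = 1
s4: b4⊕b5⊕b6⊕b7⊕b12⊕b13⊕b14⊕b15 = 0⊕1⊕0⊕1⊕0⊕0⊕0⊕0 = 0
s8: b8⊕b9⊕b10⊕b11⊕b12⊕b13⊕b14⊕b15 = 0⊕1⊕1⊕1⊕0⊕0⊕0⊕0 = 1
Syndrome (s8...s1) = 1010 → position 10.
Flip bit 10: corrected codeword = 000010101010000
Data bits at positions 3,5,6,7,9,10,11,12,13,14,15: 01011010000

01011010000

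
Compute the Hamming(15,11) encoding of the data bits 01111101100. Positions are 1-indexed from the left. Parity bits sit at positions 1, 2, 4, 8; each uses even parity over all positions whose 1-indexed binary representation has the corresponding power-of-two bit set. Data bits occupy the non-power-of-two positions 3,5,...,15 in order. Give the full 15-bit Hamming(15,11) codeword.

Place data bits at non-power-of-two positions: b3=0, b5=1, b6=1, b7=1, b9=1, b10=1, b11=0, b12=1, b13=1, b14=0, b15=0.
p1 = XOR of data positions {3,5,7,9,11,13,15} = 0⊕1⊕1⊕1⊕0⊕1⊕0 = 0
p2 = XOR of data positions {3,6,7,10,11,14,15} = 0⊕1⊕1⊕1⊕0⊕0⊕0 = 1
p4 = XOR of data positions {5,6,7,12,13,14,15} = 1⊕1⊕1⊕1⊕1⊕0⊕0 = 1
p8 = XOR of data positions {9,10,11,12,13,14,15} = 1⊕1⊕0⊕1⊕1⊕0⊕0 = 0
Codeword b1..b15 = 010111101101100

010111101101100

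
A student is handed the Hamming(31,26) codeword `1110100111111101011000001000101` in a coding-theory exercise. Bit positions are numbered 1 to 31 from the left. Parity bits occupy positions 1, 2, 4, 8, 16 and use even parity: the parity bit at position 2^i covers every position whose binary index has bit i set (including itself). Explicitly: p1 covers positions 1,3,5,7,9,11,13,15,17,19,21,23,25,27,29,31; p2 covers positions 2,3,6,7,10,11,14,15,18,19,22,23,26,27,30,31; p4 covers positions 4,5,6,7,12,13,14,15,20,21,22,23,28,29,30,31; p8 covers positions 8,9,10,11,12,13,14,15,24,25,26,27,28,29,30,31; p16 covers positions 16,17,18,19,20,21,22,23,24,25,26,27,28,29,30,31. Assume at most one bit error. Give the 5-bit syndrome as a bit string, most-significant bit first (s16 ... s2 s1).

00000

s1: b1⊕b3⊕b5⊕b7⊕b9⊕b11⊕b13⊕b15⊕b17⊕b19⊕b21⊕b23⊕b25⊕b27⊕b29⊕b31 = 1⊕1⊕1⊕0⊕1⊕1⊕1⊕0⊕0⊕1⊕0⊕0⊕1⊕0⊕1⊕1 = 0
s2: b2⊕b3⊕b6⊕b7⊕b10⊕b11⊕b14⊕b15⊕b18⊕b19⊕b22⊕b23⊕b26⊕b27⊕b30⊕b31 = 1⊕1⊕0⊕0⊕1⊕1⊕1⊕0⊕1⊕1⊕0⊕0⊕0⊕0⊕0⊕1 = 0
s4: b4⊕b5⊕b6⊕b7⊕b12⊕b13⊕b14⊕b15⊕b20⊕b21⊕b22⊕b23⊕b28⊕b29⊕b30⊕b31 = 0⊕1⊕0⊕0⊕1⊕1⊕1⊕0⊕0⊕0⊕0⊕0⊕0⊕1⊕0⊕1 = 0
s8: b8⊕b9⊕b10⊕b11⊕b12⊕b13⊕b14⊕b15⊕b24⊕b25⊕b26⊕b27⊕b28⊕b29⊕b30⊕b31 = 1⊕1⊕1⊕1⊕1⊕1⊕1⊕0⊕0⊕1⊕0⊕0⊕0⊕1⊕0⊕1 = 0
s16: b16⊕b17⊕b18⊕b19⊕b20⊕b21⊕b22⊕b23⊕b24⊕b25⊕b26⊕b27⊕b28⊕b29⊕b30⊕b31 = 1⊕0⊕1⊕1⊕0⊕0⊕0⊕0⊕0⊕1⊕0⊕0⊕0⊕1⊕0⊕1 = 0
Syndrome (s16...s1) = 00000 → position 0 (no error).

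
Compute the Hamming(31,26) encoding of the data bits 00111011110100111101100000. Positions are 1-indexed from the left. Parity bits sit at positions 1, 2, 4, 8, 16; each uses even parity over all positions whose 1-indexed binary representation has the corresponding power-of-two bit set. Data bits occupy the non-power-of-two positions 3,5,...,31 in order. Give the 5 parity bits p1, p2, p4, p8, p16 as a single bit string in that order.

Place data bits at non-power-of-two positions: b3=0, b5=0, b6=1, b7=1, b9=1, b10=0, b11=1, b12=1, b13=1, b14=1, b15=0, b17=1, b18=0, b19=0, b20=1, b21=1, b22=1, b23=1, b24=0, b25=1, b26=1, b27=0, b28=0, b29=0, b30=0, b31=0.
p1 = XOR of data positions {3,5,7,9,11,13,15,17,19,21,23,25,27,29,31} = 0⊕0⊕1⊕1⊕1⊕1⊕0⊕1⊕0⊕1⊕1⊕1⊕0⊕0⊕0 = 0
p2 = XOR of data positions {3,6,7,10,11,14,15,18,19,22,23,26,27,30,31} = 0⊕1⊕1⊕0⊕1⊕1⊕0⊕0⊕0⊕1⊕1⊕1⊕0⊕0⊕0 = 1
p4 = XOR of data positions {5,6,7,12,13,14,15,20,21,22,23,28,29,30,31} = 0⊕1⊕1⊕1⊕1⊕1⊕0⊕1⊕1⊕1⊕1⊕0⊕0⊕0⊕0 = 1
p8 = XOR of data positions {9,10,11,12,13,14,15,24,25,26,27,28,29,30,31} = 1⊕0⊕1⊕1⊕1⊕1⊕0⊕0⊕1⊕1⊕0⊕0⊕0⊕0⊕0 = 1
p16 = XOR of data positions {17,18,19,20,21,22,23,24,25,26,27,28,29,30,31} = 1⊕0⊕0⊕1⊕1⊕1⊕1⊕0⊕1⊕1⊕0⊕0⊕0⊕0⊕0 = 1
Parity bits p1,p2,p4,p8,p16 = 01111

01111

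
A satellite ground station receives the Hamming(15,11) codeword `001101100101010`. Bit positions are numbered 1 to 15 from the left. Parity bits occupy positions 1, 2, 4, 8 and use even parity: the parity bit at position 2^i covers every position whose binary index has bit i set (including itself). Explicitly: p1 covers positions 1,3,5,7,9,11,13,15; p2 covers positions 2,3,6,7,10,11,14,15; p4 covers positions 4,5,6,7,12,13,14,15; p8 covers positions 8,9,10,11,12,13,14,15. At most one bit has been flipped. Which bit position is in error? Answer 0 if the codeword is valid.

s1: b1⊕b3⊕b5⊕b7⊕b9⊕b11⊕b13⊕b15 = 0⊕1⊕0⊕1⊕0⊕0⊕0⊕0 = 0
s2: b2⊕b3⊕b6⊕b7⊕b10⊕b11⊕b14⊕b15 = 0⊕1⊕1⊕1⊕1⊕0⊕1⊕0 = 1
s4: b4⊕b5⊕b6⊕b7⊕b12⊕b13⊕b14⊕b15 = 1⊕0⊕1⊕1⊕1⊕0⊕1⊕0 = 1
s8: b8⊕b9⊕b10⊕b11⊕b12⊕b13⊕b14⊕b15 = 0⊕0⊕1⊕0⊕1⊕0⊕1⊕0 = 1
Syndrome (s8...s1) = 1110 → position 14.

14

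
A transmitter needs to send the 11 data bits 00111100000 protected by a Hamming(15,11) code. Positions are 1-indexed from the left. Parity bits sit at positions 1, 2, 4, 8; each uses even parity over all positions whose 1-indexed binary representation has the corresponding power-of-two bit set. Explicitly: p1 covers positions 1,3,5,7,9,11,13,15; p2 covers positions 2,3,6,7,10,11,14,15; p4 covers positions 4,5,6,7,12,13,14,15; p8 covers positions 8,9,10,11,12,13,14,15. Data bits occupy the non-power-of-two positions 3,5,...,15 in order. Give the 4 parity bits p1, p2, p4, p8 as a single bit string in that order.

Place data bits at non-power-of-two positions: b3=0, b5=0, b6=1, b7=1, b9=1, b10=1, b11=0, b12=0, b13=0, b14=0, b15=0.
p1 = XOR of data positions {3,5,7,9,11,13,15} = 0⊕0⊕1⊕1⊕0⊕0⊕0 = 0
p2 = XOR of data positions {3,6,7,10,11,14,15} = 0⊕1⊕1⊕1⊕0⊕0⊕0 = 1
p4 = XOR of data positions {5,6,7,12,13,14,15} = 0⊕1⊕1⊕0⊕0⊕0⊕0 = 0
p8 = XOR of data positions {9,10,11,12,13,14,15} = 1⊕1⊕0⊕0⊕0⊕0⊕0 = 0
Parity bits p1,p2,p4,p8 = 0100

0100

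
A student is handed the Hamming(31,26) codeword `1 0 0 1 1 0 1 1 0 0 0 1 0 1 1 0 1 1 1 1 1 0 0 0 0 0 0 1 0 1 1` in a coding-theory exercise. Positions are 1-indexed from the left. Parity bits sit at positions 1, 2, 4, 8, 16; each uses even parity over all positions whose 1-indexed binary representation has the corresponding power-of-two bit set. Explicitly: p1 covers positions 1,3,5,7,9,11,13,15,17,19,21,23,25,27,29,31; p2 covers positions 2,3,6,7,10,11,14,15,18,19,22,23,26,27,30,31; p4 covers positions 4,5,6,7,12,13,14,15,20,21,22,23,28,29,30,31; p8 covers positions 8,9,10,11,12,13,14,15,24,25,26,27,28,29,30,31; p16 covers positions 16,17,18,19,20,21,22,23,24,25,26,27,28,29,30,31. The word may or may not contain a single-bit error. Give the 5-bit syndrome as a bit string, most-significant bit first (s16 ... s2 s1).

01110

s1: b1⊕b3⊕b5⊕b7⊕b9⊕b11⊕b13⊕b15⊕b17⊕b19⊕b21⊕b23⊕b25⊕b27⊕b29⊕b31 = 1⊕0⊕1⊕1⊕0⊕0⊕0⊕1⊕1⊕1⊕1⊕0⊕0⊕0⊕0⊕1 = 0
s2: b2⊕b3⊕b6⊕b7⊕b10⊕b11⊕b14⊕b15⊕b18⊕b19⊕b22⊕b23⊕b26⊕b27⊕b30⊕b31 = 0⊕0⊕0⊕1⊕0⊕0⊕1⊕1⊕1⊕1⊕0⊕0⊕0⊕0⊕1⊕1 = 1
s4: b4⊕b5⊕b6⊕b7⊕b12⊕b13⊕b14⊕b15⊕b20⊕b21⊕b22⊕b23⊕b28⊕b29⊕b30⊕b31 = 1⊕1⊕0⊕1⊕1⊕0⊕1⊕1⊕1⊕1⊕0⊕0⊕1⊕0⊕1⊕1 = 1
s8: b8⊕b9⊕b10⊕b11⊕b12⊕b13⊕b14⊕b15⊕b24⊕b25⊕b26⊕b27⊕b28⊕b29⊕b30⊕b31 = 1⊕0⊕0⊕0⊕1⊕0⊕1⊕1⊕0⊕0⊕0⊕0⊕1⊕0⊕1⊕1 = 1
s16: b16⊕b17⊕b18⊕b19⊕b20⊕b21⊕b22⊕b23⊕b24⊕b25⊕b26⊕b27⊕b28⊕b29⊕b30⊕b31 = 0⊕1⊕1⊕1⊕1⊕1⊕0⊕0⊕0⊕0⊕0⊕0⊕1⊕0⊕1⊕1 = 0
Syndrome (s16...s1) = 01110 → position 14.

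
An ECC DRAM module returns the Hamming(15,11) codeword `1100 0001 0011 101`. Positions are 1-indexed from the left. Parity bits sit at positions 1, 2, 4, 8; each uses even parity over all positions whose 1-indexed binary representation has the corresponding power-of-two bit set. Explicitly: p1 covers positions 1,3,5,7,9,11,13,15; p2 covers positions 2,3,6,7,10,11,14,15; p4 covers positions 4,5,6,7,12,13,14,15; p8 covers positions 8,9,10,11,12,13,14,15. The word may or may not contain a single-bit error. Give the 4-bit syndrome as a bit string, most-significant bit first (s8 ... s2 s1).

s1: b1⊕b3⊕b5⊕b7⊕b9⊕b11⊕b13⊕b15 = 1⊕0⊕0⊕0⊕0⊕1⊕1⊕1 = 0
s2: b2⊕b3⊕b6⊕b7⊕b10⊕b11⊕b14⊕b15 = 1⊕0⊕0⊕0⊕0⊕1⊕0⊕1 = 1
s4: b4⊕b5⊕b6⊕b7⊕b12⊕b13⊕b14⊕b15 = 0⊕0⊕0⊕0⊕1⊕1⊕0⊕1 = 1
s8: b8⊕b9⊕b10⊕b11⊕b12⊕b13⊕b14⊕b15 = 1⊕0⊕0⊕1⊕1⊕1⊕0⊕1 = 1
Syndrome (s8...s1) = 1110 → position 14.

1110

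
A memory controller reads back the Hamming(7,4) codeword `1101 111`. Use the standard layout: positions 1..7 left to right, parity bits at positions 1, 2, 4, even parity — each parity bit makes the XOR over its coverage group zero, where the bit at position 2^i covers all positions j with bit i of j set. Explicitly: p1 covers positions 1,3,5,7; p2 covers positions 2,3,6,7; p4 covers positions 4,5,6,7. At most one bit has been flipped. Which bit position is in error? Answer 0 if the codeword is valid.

s1: b1⊕b3⊕b5⊕b7 = 1⊕0⊕1⊕1 = 1
s2: b2⊕b3⊕b6⊕b7 = 1⊕0⊕1⊕1 = 1
s4: b4⊕b5⊕b6⊕b7 = 1⊕1⊕1⊕1 = 0
Syndrome (s4...s1) = 011 → position 3.

3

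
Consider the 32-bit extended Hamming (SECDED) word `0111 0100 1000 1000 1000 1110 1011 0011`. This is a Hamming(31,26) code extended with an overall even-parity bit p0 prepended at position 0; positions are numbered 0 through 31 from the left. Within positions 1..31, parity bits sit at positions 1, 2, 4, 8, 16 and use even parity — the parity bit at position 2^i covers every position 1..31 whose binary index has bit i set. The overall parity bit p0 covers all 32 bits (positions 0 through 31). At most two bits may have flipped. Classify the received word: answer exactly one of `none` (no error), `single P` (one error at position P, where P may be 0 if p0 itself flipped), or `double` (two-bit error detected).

single 30

s1: b1⊕b3⊕b5⊕b7⊕b9⊕b11⊕b13⊕b15⊕b17⊕b19⊕b21⊕b23⊕b25⊕b27⊕b29⊕b31 = 1⊕1⊕1⊕0⊕0⊕0⊕0⊕0⊕0⊕0⊕1⊕0⊕0⊕1⊕0⊕1 = 0
s2: b2⊕b3⊕b6⊕b7⊕b10⊕b11⊕b14⊕b15⊕b18⊕b19⊕b22⊕b23⊕b26⊕b27⊕b30⊕b31 = 1⊕1⊕0⊕0⊕0⊕0⊕0⊕0⊕0⊕0⊕1⊕0⊕1⊕1⊕1⊕1 = 1
s4: b4⊕b5⊕b6⊕b7⊕b12⊕b13⊕b14⊕b15⊕b20⊕b21⊕b22⊕b23⊕b28⊕b29⊕b30⊕b31 = 0⊕1⊕0⊕0⊕1⊕0⊕0⊕0⊕1⊕1⊕1⊕0⊕0⊕0⊕1⊕1 = 1
s8: b8⊕b9⊕b10⊕b11⊕b12⊕b13⊕b14⊕b15⊕b24⊕b25⊕b26⊕b27⊕b28⊕b29⊕b30⊕b31 = 1⊕0⊕0⊕0⊕1⊕0⊕0⊕0⊕1⊕0⊕1⊕1⊕0⊕0⊕1⊕1 = 1
s16: b16⊕b17⊕b18⊕b19⊕b20⊕b21⊕b22⊕b23⊕b24⊕b25⊕b26⊕b27⊕b28⊕b29⊕b30⊕b31 = 1⊕0⊕0⊕0⊕1⊕1⊕1⊕0⊕1⊕0⊕1⊕1⊕0⊕0⊕1⊕1 = 1
Syndrome (s16...s1) = 11110 → position 30.
Overall parity (XOR of all 32 bits, including p0): 0⊕1⊕1⊕1⊕0⊕1⊕0⊕0⊕1⊕0⊕0⊕0⊕1⊕0⊕0⊕0⊕1⊕0⊕0⊕0⊕1⊕1⊕1⊕0⊕1⊕0⊕1⊕1⊕0⊕0⊕1⊕1 = 1
Overall=1, syndrome position=30 → single-bit error at position 30.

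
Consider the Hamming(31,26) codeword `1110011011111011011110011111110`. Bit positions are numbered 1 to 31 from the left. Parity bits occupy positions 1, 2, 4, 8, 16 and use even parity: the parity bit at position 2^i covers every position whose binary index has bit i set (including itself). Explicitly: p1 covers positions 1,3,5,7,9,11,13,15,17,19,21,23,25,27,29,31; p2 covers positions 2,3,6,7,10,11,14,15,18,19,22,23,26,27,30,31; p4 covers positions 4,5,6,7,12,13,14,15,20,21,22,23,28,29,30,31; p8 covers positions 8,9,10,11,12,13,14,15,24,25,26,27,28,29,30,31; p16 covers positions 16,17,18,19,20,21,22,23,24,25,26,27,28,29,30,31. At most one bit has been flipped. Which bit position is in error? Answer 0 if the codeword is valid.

s1: b1⊕b3⊕b5⊕b7⊕b9⊕b11⊕b13⊕b15⊕b17⊕b19⊕b21⊕b23⊕b25⊕b27⊕b29⊕b31 = 1⊕1⊕0⊕1⊕1⊕1⊕1⊕1⊕0⊕1⊕1⊕0⊕1⊕1⊕1⊕0 = 0
s2: b2⊕b3⊕b6⊕b7⊕b10⊕b11⊕b14⊕b15⊕b18⊕b19⊕b22⊕b23⊕b26⊕b27⊕b30⊕b31 = 1⊕1⊕1⊕1⊕1⊕1⊕0⊕1⊕1⊕1⊕0⊕0⊕1⊕1⊕1⊕0 = 0
s4: b4⊕b5⊕b6⊕b7⊕b12⊕b13⊕b14⊕b15⊕b20⊕b21⊕b22⊕b23⊕b28⊕b29⊕b30⊕b31 = 0⊕0⊕1⊕1⊕1⊕1⊕0⊕1⊕1⊕1⊕0⊕0⊕1⊕1⊕1⊕0 = 0
s8: b8⊕b9⊕b10⊕b11⊕b12⊕b13⊕b14⊕b15⊕b24⊕b25⊕b26⊕b27⊕b28⊕b29⊕b30⊕b31 = 0⊕1⊕1⊕1⊕1⊕1⊕0⊕1⊕1⊕1⊕1⊕1⊕1⊕1⊕1⊕0 = 1
s16: b16⊕b17⊕b18⊕b19⊕b20⊕b21⊕b22⊕b23⊕b24⊕b25⊕b26⊕b27⊕b28⊕b29⊕b30⊕b31 = 1⊕0⊕1⊕1⊕1⊕1⊕0⊕0⊕1⊕1⊕1⊕1⊕1⊕1⊕1⊕0 = 0
Syndrome (s16...s1) = 01000 → position 8.

8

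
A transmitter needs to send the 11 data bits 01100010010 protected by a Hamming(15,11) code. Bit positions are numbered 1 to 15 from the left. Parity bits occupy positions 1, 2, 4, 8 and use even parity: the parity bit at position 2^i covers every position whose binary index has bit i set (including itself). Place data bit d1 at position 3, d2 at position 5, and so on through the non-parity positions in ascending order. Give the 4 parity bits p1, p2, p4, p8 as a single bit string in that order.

Place data bits at non-power-of-two positions: b3=0, b5=1, b6=1, b7=0, b9=0, b10=0, b11=1, b12=0, b13=0, b14=1, b15=0.
p1 = XOR of data positions {3,5,7,9,11,13,15} = 0⊕1⊕0⊕0⊕1⊕0⊕0 = 0
p2 = XOR of data positions {3,6,7,10,11,14,15} = 0⊕1⊕0⊕0⊕1⊕1⊕0 = 1
p4 = XOR of data positions {5,6,7,12,13,14,15} = 1⊕1⊕0⊕0⊕0⊕1⊕0 = 1
p8 = XOR of data positions {9,10,11,12,13,14,15} = 0⊕0⊕1⊕0⊕0⊕1⊕0 = 0
Parity bits p1,p2,p4,p8 = 0110

0110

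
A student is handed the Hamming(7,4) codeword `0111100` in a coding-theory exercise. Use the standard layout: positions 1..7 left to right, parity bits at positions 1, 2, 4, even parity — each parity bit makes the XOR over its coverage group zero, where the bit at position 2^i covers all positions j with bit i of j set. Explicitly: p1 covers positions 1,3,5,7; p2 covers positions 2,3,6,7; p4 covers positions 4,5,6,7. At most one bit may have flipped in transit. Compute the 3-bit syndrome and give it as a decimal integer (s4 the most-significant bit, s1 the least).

s1: b1⊕b3⊕b5⊕b7 = 0⊕1⊕1⊕0 = 0
s2: b2⊕b3⊕b6⊕b7 = 1⊕1⊕0⊕0 = 0
s4: b4⊕b5⊕b6⊕b7 = 1⊕1⊕0⊕0 = 0
Syndrome (s4...s1) = 000 → position 0 (no error).

0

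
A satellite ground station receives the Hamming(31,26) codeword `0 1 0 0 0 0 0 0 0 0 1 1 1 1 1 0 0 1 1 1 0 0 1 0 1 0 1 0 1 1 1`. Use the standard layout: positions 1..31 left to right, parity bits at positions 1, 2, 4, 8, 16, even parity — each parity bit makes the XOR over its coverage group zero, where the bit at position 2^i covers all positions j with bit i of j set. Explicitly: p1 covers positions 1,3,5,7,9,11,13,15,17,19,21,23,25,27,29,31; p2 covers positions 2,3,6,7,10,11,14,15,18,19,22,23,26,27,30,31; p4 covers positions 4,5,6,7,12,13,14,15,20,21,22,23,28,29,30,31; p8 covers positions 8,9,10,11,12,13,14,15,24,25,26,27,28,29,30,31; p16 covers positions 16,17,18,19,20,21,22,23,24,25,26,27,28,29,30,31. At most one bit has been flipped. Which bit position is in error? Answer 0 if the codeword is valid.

21

s1: b1⊕b3⊕b5⊕b7⊕b9⊕b11⊕b13⊕b15⊕b17⊕b19⊕b21⊕b23⊕b25⊕b27⊕b29⊕b31 = 0⊕0⊕0⊕0⊕0⊕1⊕1⊕1⊕0⊕1⊕0⊕1⊕1⊕1⊕1⊕1 = 1
s2: b2⊕b3⊕b6⊕b7⊕b10⊕b11⊕b14⊕b15⊕b18⊕b19⊕b22⊕b23⊕b26⊕b27⊕b30⊕b31 = 1⊕0⊕0⊕0⊕0⊕1⊕1⊕1⊕1⊕1⊕0⊕1⊕0⊕1⊕1⊕1 = 0
s4: b4⊕b5⊕b6⊕b7⊕b12⊕b13⊕b14⊕b15⊕b20⊕b21⊕b22⊕b23⊕b28⊕b29⊕b30⊕b31 = 0⊕0⊕0⊕0⊕1⊕1⊕1⊕1⊕1⊕0⊕0⊕1⊕0⊕1⊕1⊕1 = 1
s8: b8⊕b9⊕b10⊕b11⊕b12⊕b13⊕b14⊕b15⊕b24⊕b25⊕b26⊕b27⊕b28⊕b29⊕b30⊕b31 = 0⊕0⊕0⊕1⊕1⊕1⊕1⊕1⊕0⊕1⊕0⊕1⊕0⊕1⊕1⊕1 = 0
s16: b16⊕b17⊕b18⊕b19⊕b20⊕b21⊕b22⊕b23⊕b24⊕b25⊕b26⊕b27⊕b28⊕b29⊕b30⊕b31 = 0⊕0⊕1⊕1⊕1⊕0⊕0⊕1⊕0⊕1⊕0⊕1⊕0⊕1⊕1⊕1 = 1
Syndrome (s16...s1) = 10101 → position 21.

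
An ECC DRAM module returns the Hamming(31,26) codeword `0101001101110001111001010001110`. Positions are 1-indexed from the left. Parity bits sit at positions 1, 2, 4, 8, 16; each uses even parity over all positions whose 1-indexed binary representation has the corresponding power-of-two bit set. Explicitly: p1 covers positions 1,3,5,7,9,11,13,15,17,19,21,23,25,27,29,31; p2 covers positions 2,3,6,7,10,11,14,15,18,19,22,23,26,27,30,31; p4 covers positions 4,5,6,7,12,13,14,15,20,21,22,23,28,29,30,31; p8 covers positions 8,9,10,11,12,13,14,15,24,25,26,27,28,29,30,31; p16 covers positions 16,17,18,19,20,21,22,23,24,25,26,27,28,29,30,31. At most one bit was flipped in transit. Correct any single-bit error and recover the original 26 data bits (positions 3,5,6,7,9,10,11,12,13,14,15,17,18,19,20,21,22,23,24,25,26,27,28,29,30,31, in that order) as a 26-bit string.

s1: b1⊕b3⊕b5⊕b7⊕b9⊕b11⊕b13⊕b15⊕b17⊕b19⊕b21⊕b23⊕b25⊕b27⊕b29⊕b31 = 0⊕0⊕0⊕1⊕0⊕1⊕0⊕0⊕1⊕1⊕0⊕0⊕0⊕0⊕1⊕0 = 1
s2: b2⊕b3⊕b6⊕b7⊕b10⊕b11⊕b14⊕b15⊕b18⊕b19⊕b22⊕b23⊕b26⊕b27⊕b30⊕b31 = 1⊕0⊕0⊕1⊕1⊕1⊕0⊕0⊕1⊕1⊕1⊕0⊕0⊕0⊕1⊕0 = 0
s4: b4⊕b5⊕b6⊕b7⊕b12⊕b13⊕b14⊕b15⊕b20⊕b21⊕b22⊕b23⊕b28⊕b29⊕b30⊕b31 = 1⊕0⊕0⊕1⊕1⊕0⊕0⊕0⊕0⊕0⊕1⊕0⊕1⊕1⊕1⊕0 = 1
s8: b8⊕b9⊕b10⊕b11⊕b12⊕b13⊕b14⊕b15⊕b24⊕b25⊕b26⊕b27⊕b28⊕b29⊕b30⊕b31 = 1⊕0⊕1⊕1⊕1⊕0⊕0⊕0⊕1⊕0⊕0⊕0⊕1⊕1⊕1⊕0 = 0
s16: b16⊕b17⊕b18⊕b19⊕b20⊕b21⊕b22⊕b23⊕b24⊕b25⊕b26⊕b27⊕b28⊕b29⊕b30⊕b31 = 1⊕1⊕1⊕1⊕0⊕0⊕1⊕0⊕1⊕0⊕0⊕0⊕1⊕1⊕1⊕0 = 1
Syndrome (s16...s1) = 10101 → position 21.
Flip bit 21: corrected codeword = 0101001101110001111011010001110
Data bits at positions 3,5,6,7,9,10,11,12,13,14,15,17,18,19,20,21,22,23,24,25,26,27,28,29,30,31: 00010111000111011010001110

00010111000111011010001110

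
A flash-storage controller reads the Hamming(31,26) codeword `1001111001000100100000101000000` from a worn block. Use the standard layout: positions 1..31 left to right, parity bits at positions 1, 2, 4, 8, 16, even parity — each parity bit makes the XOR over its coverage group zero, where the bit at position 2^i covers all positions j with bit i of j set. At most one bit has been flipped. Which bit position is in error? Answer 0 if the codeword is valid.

26

s1: b1⊕b3⊕b5⊕b7⊕b9⊕b11⊕b13⊕b15⊕b17⊕b19⊕b21⊕b23⊕b25⊕b27⊕b29⊕b31 = 1⊕0⊕1⊕1⊕0⊕0⊕0⊕0⊕1⊕0⊕0⊕1⊕1⊕0⊕0⊕0 = 0
s2: b2⊕b3⊕b6⊕b7⊕b10⊕b11⊕b14⊕b15⊕b18⊕b19⊕b22⊕b23⊕b26⊕b27⊕b30⊕b31 = 0⊕0⊕1⊕1⊕1⊕0⊕1⊕0⊕0⊕0⊕0⊕1⊕0⊕0⊕0⊕0 = 1
s4: b4⊕b5⊕b6⊕b7⊕b12⊕b13⊕b14⊕b15⊕b20⊕b21⊕b22⊕b23⊕b28⊕b29⊕b30⊕b31 = 1⊕1⊕1⊕1⊕0⊕0⊕1⊕0⊕0⊕0⊕0⊕1⊕0⊕0⊕0⊕0 = 0
s8: b8⊕b9⊕b10⊕b11⊕b12⊕b13⊕b14⊕b15⊕b24⊕b25⊕b26⊕b27⊕b28⊕b29⊕b30⊕b31 = 0⊕0⊕1⊕0⊕0⊕0⊕1⊕0⊕0⊕1⊕0⊕0⊕0⊕0⊕0⊕0 = 1
s16: b16⊕b17⊕b18⊕b19⊕b20⊕b21⊕b22⊕b23⊕b24⊕b25⊕b26⊕b27⊕b28⊕b29⊕b30⊕b31 = 0⊕1⊕0⊕0⊕0⊕0⊕0⊕1⊕0⊕1⊕0⊕0⊕0⊕0⊕0⊕0 = 1
Syndrome (s16...s1) = 11010 → position 26.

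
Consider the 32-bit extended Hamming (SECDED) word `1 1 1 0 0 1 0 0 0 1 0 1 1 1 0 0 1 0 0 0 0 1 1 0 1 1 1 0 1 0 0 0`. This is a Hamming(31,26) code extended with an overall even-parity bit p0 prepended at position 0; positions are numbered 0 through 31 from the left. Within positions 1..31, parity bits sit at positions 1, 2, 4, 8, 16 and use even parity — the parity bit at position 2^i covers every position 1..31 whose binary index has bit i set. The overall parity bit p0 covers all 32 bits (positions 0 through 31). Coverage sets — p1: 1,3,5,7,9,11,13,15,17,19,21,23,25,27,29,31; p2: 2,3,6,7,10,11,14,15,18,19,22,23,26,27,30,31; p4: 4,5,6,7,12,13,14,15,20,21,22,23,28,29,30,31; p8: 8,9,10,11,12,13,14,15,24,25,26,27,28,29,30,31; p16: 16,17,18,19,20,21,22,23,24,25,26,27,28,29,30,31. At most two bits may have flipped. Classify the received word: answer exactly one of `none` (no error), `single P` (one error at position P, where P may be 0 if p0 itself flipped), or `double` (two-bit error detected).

s1: b1⊕b3⊕b5⊕b7⊕b9⊕b11⊕b13⊕b15⊕b17⊕b19⊕b21⊕b23⊕b25⊕b27⊕b29⊕b31 = 1⊕0⊕1⊕0⊕1⊕1⊕1⊕0⊕0⊕0⊕1⊕0⊕1⊕0⊕0⊕0 = 1
s2: b2⊕b3⊕b6⊕b7⊕b10⊕b11⊕b14⊕b15⊕b18⊕b19⊕b22⊕b23⊕b26⊕b27⊕b30⊕b31 = 1⊕0⊕0⊕0⊕0⊕1⊕0⊕0⊕0⊕0⊕1⊕0⊕1⊕0⊕0⊕0 = 0
s4: b4⊕b5⊕b6⊕b7⊕b12⊕b13⊕b14⊕b15⊕b20⊕b21⊕b22⊕b23⊕b28⊕b29⊕b30⊕b31 = 0⊕1⊕0⊕0⊕1⊕1⊕0⊕0⊕0⊕1⊕1⊕0⊕1⊕0⊕0⊕0 = 0
s8: b8⊕b9⊕b10⊕b11⊕b12⊕b13⊕b14⊕b15⊕b24⊕b25⊕b26⊕b27⊕b28⊕b29⊕b30⊕b31 = 0⊕1⊕0⊕1⊕1⊕1⊕0⊕0⊕1⊕1⊕1⊕0⊕1⊕0⊕0⊕0 = 0
s16: b16⊕b17⊕b18⊕b19⊕b20⊕b21⊕b22⊕b23⊕b24⊕b25⊕b26⊕b27⊕b28⊕b29⊕b30⊕b31 = 1⊕0⊕0⊕0⊕0⊕1⊕1⊕0⊕1⊕1⊕1⊕0⊕1⊕0⊕0⊕0 = 1
Syndrome (s16...s1) = 10001 → position 17.
Overall parity (XOR of all 32 bits, including p0): 1⊕1⊕1⊕0⊕0⊕1⊕0⊕0⊕0⊕1⊕0⊕1⊕1⊕1⊕0⊕0⊕1⊕0⊕0⊕0⊕0⊕1⊕1⊕0⊕1⊕1⊕1⊕0⊕1⊕0⊕0⊕0 = 1
Overall=1, syndrome position=17 → single-bit error at position 17.

single 17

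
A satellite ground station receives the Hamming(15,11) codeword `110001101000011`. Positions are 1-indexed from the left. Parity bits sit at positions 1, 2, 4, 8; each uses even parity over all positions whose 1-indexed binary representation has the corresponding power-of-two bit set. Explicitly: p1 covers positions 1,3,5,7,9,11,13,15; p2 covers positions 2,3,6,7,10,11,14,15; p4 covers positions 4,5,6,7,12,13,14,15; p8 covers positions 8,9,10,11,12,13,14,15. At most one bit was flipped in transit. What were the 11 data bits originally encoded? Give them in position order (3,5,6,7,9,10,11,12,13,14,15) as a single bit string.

s1: b1⊕b3⊕b5⊕b7⊕b9⊕b11⊕b13⊕b15 = 1⊕0⊕0⊕1⊕1⊕0⊕0⊕1 = 0
s2: b2⊕b3⊕b6⊕b7⊕b10⊕b11⊕b14⊕b15 = 1⊕0⊕1⊕1⊕0⊕0⊕1⊕1 = 1
s4: b4⊕b5⊕b6⊕b7⊕b12⊕b13⊕b14⊕b15 = 0⊕0⊕1⊕1⊕0⊕0⊕1⊕1 = 0
s8: b8⊕b9⊕b10⊕b11⊕b12⊕b13⊕b14⊕b15 = 0⊕1⊕0⊕0⊕0⊕0⊕1⊕1 = 1
Syndrome (s8...s1) = 1010 → position 10.
Flip bit 10: corrected codeword = 110001101100011
Data bits at positions 3,5,6,7,9,10,11,12,13,14,15: 00111100011

00111100011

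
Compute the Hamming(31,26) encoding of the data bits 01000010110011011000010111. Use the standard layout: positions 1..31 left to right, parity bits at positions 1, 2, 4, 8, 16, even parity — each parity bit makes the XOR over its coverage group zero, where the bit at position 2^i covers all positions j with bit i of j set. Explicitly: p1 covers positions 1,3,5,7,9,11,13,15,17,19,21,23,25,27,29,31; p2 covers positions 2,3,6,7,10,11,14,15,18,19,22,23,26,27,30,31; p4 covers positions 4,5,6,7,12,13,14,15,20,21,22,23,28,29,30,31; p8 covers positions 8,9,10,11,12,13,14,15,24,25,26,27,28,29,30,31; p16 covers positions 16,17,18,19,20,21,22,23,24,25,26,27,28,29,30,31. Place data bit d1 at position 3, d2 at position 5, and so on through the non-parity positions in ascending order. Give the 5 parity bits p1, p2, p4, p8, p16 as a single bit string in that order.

Place data bits at non-power-of-two positions: b3=0, b5=1, b6=0, b7=0, b9=0, b10=0, b11=1, b12=0, b13=1, b14=1, b15=0, b17=0, b18=1, b19=1, b20=0, b21=1, b22=1, b23=0, b24=0, b25=0, b26=0, b27=1, b28=0, b29=1, b30=1, b31=1.
p1 = XOR of data positions {3,5,7,9,11,13,15,17,19,21,23,25,27,29,31} = 0⊕1⊕0⊕0⊕1⊕1⊕0⊕0⊕1⊕1⊕0⊕0⊕1⊕1⊕1 = 0
p2 = XOR of data positions {3,6,7,10,11,14,15,18,19,22,23,26,27,30,31} = 0⊕0⊕0⊕0⊕1⊕1⊕0⊕1⊕1⊕1⊕0⊕0⊕1⊕1⊕1 = 0
p4 = XOR of data positions {5,6,7,12,13,14,15,20,21,22,23,28,29,30,31} = 1⊕0⊕0⊕0⊕1⊕1⊕0⊕0⊕1⊕1⊕0⊕0⊕1⊕1⊕1 = 0
p8 = XOR of data positions {9,10,11,12,13,14,15,24,25,26,27,28,29,30,31} = 0⊕0⊕1⊕0⊕1⊕1⊕0⊕0⊕0⊕0⊕1⊕0⊕1⊕1⊕1 = 1
p16 = XOR of data positions {17,18,19,20,21,22,23,24,25,26,27,28,29,30,31} = 0⊕1⊕1⊕0⊕1⊕1⊕0⊕0⊕0⊕0⊕1⊕0⊕1⊕1⊕1 = 0
Parity bits p1,p2,p4,p8,p16 = 00010

00010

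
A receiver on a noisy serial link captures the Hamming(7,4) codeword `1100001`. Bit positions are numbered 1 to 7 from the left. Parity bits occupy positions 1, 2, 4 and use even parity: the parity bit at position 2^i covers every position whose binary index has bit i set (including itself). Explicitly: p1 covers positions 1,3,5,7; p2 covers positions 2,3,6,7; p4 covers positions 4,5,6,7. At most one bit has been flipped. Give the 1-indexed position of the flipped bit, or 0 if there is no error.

4

s1: b1⊕b3⊕b5⊕b7 = 1⊕0⊕0⊕1 = 0
s2: b2⊕b3⊕b6⊕b7 = 1⊕0⊕0⊕1 = 0
s4: b4⊕b5⊕b6⊕b7 = 0⊕0⊕0⊕1 = 1
Syndrome (s4...s1) = 100 → position 4.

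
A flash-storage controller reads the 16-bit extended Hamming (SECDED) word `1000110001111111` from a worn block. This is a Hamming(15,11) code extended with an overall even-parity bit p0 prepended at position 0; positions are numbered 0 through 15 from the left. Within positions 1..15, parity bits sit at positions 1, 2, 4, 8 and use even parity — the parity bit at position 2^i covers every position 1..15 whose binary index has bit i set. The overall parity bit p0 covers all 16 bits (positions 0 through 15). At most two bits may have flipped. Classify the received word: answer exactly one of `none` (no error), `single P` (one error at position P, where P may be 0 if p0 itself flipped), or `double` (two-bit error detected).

s1: b1⊕b3⊕b5⊕b7⊕b9⊕b11⊕b13⊕b15 = 0⊕0⊕1⊕0⊕1⊕1⊕1⊕1 = 1
s2: b2⊕b3⊕b6⊕b7⊕b10⊕b11⊕b14⊕b15 = 0⊕0⊕0⊕0⊕1⊕1⊕1⊕1 = 0
s4: b4⊕b5⊕b6⊕b7⊕b12⊕b13⊕b14⊕b15 = 1⊕1⊕0⊕0⊕1⊕1⊕1⊕1 = 0
s8: b8⊕b9⊕b10⊕b11⊕b12⊕b13⊕b14⊕b15 = 0⊕1⊕1⊕1⊕1⊕1⊕1⊕1 = 1
Syndrome (s8...s1) = 1001 → position 9.
Overall parity (XOR of all 16 bits, including p0): 1⊕0⊕0⊕0⊕1⊕1⊕0⊕0⊕0⊕1⊕1⊕1⊕1⊕1⊕1⊕1 = 0
Overall=0, syndrome position=9 → double-bit error detected (uncorrectable).

double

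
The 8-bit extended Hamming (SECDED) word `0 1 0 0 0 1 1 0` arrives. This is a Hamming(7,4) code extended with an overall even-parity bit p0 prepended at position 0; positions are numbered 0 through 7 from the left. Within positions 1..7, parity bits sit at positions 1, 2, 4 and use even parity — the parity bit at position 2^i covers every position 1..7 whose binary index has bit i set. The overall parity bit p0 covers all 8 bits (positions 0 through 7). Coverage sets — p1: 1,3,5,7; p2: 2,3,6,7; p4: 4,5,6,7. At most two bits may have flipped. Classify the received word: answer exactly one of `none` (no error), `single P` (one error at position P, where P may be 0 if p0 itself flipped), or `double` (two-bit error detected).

single 2

s1: b1⊕b3⊕b5⊕b7 = 1⊕0⊕1⊕0 = 0
s2: b2⊕b3⊕b6⊕b7 = 0⊕0⊕1⊕0 = 1
s4: b4⊕b5⊕b6⊕b7 = 0⊕1⊕1⊕0 = 0
Syndrome (s4...s1) = 010 → position 2.
Overall parity (XOR of all 8 bits, including p0): 0⊕1⊕0⊕0⊕0⊕1⊕1⊕0 = 1
Overall=1, syndrome position=2 → single-bit error at position 2.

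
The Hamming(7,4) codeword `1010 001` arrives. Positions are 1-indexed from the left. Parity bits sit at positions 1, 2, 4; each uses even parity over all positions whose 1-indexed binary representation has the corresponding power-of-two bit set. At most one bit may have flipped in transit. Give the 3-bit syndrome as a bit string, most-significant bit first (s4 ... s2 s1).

s1: b1⊕b3⊕b5⊕b7 = 1⊕1⊕0⊕1 = 1
s2: b2⊕b3⊕b6⊕b7 = 0⊕1⊕0⊕1 = 0
s4: b4⊕b5⊕b6⊕b7 = 0⊕0⊕0⊕1 = 1
Syndrome (s4...s1) = 101 → position 5.

101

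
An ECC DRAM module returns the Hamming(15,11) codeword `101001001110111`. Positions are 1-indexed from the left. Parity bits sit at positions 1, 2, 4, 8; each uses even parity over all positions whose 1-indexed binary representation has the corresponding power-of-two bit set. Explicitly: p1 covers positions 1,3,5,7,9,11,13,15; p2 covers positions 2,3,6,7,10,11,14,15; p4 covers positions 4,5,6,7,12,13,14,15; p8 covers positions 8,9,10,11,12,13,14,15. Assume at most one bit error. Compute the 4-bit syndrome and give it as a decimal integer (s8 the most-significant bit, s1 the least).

s1: b1⊕b3⊕b5⊕b7⊕b9⊕b11⊕b13⊕b15 = 1⊕1⊕0⊕0⊕1⊕1⊕1⊕1 = 0
s2: b2⊕b3⊕b6⊕b7⊕b10⊕b11⊕b14⊕b15 = 0⊕1⊕1⊕0⊕1⊕1⊕1⊕1 = 0
s4: b4⊕b5⊕b6⊕b7⊕b12⊕b13⊕b14⊕b15 = 0⊕0⊕1⊕0⊕0⊕1⊕1⊕1 = 0
s8: b8⊕b9⊕b10⊕b11⊕b12⊕b13⊕b14⊕b15 = 0⊕1⊕1⊕1⊕0⊕1⊕1⊕1 = 0
Syndrome (s8...s1) = 0000 → position 0 (no error).

0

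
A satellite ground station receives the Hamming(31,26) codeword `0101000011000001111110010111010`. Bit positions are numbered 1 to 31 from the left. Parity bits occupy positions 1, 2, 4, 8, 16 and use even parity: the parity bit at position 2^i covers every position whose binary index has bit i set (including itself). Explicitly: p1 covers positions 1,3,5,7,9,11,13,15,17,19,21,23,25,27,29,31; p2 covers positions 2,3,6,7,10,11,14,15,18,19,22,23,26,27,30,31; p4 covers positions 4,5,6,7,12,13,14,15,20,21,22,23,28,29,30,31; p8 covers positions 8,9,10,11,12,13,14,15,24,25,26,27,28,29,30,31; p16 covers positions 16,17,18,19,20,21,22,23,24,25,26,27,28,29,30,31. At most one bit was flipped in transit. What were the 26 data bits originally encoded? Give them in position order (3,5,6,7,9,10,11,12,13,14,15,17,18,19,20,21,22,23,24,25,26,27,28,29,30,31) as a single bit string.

00001100000111110010111011

s1: b1⊕b3⊕b5⊕b7⊕b9⊕b11⊕b13⊕b15⊕b17⊕b19⊕b21⊕b23⊕b25⊕b27⊕b29⊕b31 = 0⊕0⊕0⊕0⊕1⊕0⊕0⊕0⊕1⊕1⊕1⊕0⊕0⊕1⊕0⊕0 = 1
s2: b2⊕b3⊕b6⊕b7⊕b10⊕b11⊕b14⊕b15⊕b18⊕b19⊕b22⊕b23⊕b26⊕b27⊕b30⊕b31 = 1⊕0⊕0⊕0⊕1⊕0⊕0⊕0⊕1⊕1⊕0⊕0⊕1⊕1⊕1⊕0 = 1
s4: b4⊕b5⊕b6⊕b7⊕b12⊕b13⊕b14⊕b15⊕b20⊕b21⊕b22⊕b23⊕b28⊕b29⊕b30⊕b31 = 1⊕0⊕0⊕0⊕0⊕0⊕0⊕0⊕1⊕1⊕0⊕0⊕1⊕0⊕1⊕0 = 1
s8: b8⊕b9⊕b10⊕b11⊕b12⊕b13⊕b14⊕b15⊕b24⊕b25⊕b26⊕b27⊕b28⊕b29⊕b30⊕b31 = 0⊕1⊕1⊕0⊕0⊕0⊕0⊕0⊕1⊕0⊕1⊕1⊕1⊕0⊕1⊕0 = 1
s16: b16⊕b17⊕b18⊕b19⊕b20⊕b21⊕b22⊕b23⊕b24⊕b25⊕b26⊕b27⊕b28⊕b29⊕b30⊕b31 = 1⊕1⊕1⊕1⊕1⊕1⊕0⊕0⊕1⊕0⊕1⊕1⊕1⊕0⊕1⊕0 = 1
Syndrome (s16...s1) = 11111 → position 31.
Flip bit 31: corrected codeword = 0101000011000001111110010111011
Data bits at positions 3,5,6,7,9,10,11,12,13,14,15,17,18,19,20,21,22,23,24,25,26,27,28,29,30,31: 00001100000111110010111011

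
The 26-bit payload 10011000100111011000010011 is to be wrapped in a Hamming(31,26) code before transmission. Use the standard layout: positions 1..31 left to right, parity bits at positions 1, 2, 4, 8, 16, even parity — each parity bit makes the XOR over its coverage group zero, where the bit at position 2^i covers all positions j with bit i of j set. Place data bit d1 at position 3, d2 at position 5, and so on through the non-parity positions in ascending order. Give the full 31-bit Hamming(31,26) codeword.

Place data bits at non-power-of-two positions: b3=1, b5=0, b6=0, b7=1, b9=1, b10=0, b11=0, b12=0, b13=1, b14=0, b15=0, b17=1, b18=1, b19=1, b20=0, b21=1, b22=1, b23=0, b24=0, b25=0, b26=0, b27=1, b28=0, b29=0, b30=1, b31=1.
p1 = XOR of data positions {3,5,7,9,11,13,15,17,19,21,23,25,27,29,31} = 1⊕0⊕1⊕1⊕0⊕1⊕0⊕1⊕1⊕1⊕0⊕0⊕1⊕0⊕1 = 1
p2 = XOR of data positions {3,6,7,10,11,14,15,18,19,22,23,26,27,30,31} = 1⊕0⊕1⊕0⊕0⊕0⊕0⊕1⊕1⊕1⊕0⊕0⊕1⊕1⊕1 = 0
p4 = XOR of data positions {5,6,7,12,13,14,15,20,21,22,23,28,29,30,31} = 0⊕0⊕1⊕0⊕1⊕0⊕0⊕0⊕1⊕1⊕0⊕0⊕0⊕1⊕1 = 0
p8 = XOR of data positions {9,10,11,12,13,14,15,24,25,26,27,28,29,30,31} = 1⊕0⊕0⊕0⊕1⊕0⊕0⊕0⊕0⊕0⊕1⊕0⊕0⊕1⊕1 = 1
p16 = XOR of data positions {17,18,19,20,21,22,23,24,25,26,27,28,29,30,31} = 1⊕1⊕1⊕0⊕1⊕1⊕0⊕0⊕0⊕0⊕1⊕0⊕0⊕1⊕1 = 0
Codeword b1..b31 = 1010001110001000111011000010011

1010001110001000111011000010011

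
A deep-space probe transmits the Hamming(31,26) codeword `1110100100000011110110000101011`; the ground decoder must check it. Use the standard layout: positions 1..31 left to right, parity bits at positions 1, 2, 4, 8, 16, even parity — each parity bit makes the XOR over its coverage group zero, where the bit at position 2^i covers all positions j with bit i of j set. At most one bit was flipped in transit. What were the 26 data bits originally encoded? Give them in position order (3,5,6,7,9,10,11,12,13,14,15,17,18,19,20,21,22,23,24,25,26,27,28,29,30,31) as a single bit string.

s1: b1⊕b3⊕b5⊕b7⊕b9⊕b11⊕b13⊕b15⊕b17⊕b19⊕b21⊕b23⊕b25⊕b27⊕b29⊕b31 = 1⊕1⊕1⊕0⊕0⊕0⊕0⊕1⊕1⊕0⊕1⊕0⊕0⊕0⊕0⊕1 = 1
s2: b2⊕b3⊕b6⊕b7⊕b10⊕b11⊕b14⊕b15⊕b18⊕b19⊕b22⊕b23⊕b26⊕b27⊕b30⊕b31 = 1⊕1⊕0⊕0⊕0⊕0⊕0⊕1⊕1⊕0⊕0⊕0⊕1⊕0⊕1⊕1 = 1
s4: b4⊕b5⊕b6⊕b7⊕b12⊕b13⊕b14⊕b15⊕b20⊕b21⊕b22⊕b23⊕b28⊕b29⊕b30⊕b31 = 0⊕1⊕0⊕0⊕0⊕0⊕0⊕1⊕1⊕1⊕0⊕0⊕1⊕0⊕1⊕1 = 1
s8: b8⊕b9⊕b10⊕b11⊕b12⊕b13⊕b14⊕b15⊕b24⊕b25⊕b26⊕b27⊕b28⊕b29⊕b30⊕b31 = 1⊕0⊕0⊕0⊕0⊕0⊕0⊕1⊕0⊕0⊕1⊕0⊕1⊕0⊕1⊕1 = 0
s16: b16⊕b17⊕b18⊕b19⊕b20⊕b21⊕b22⊕b23⊕b24⊕b25⊕b26⊕b27⊕b28⊕b29⊕b30⊕b31 = 1⊕1⊕1⊕0⊕1⊕1⊕0⊕0⊕0⊕0⊕1⊕0⊕1⊕0⊕1⊕1 = 1
Syndrome (s16...s1) = 10111 → position 23.
Flip bit 23: corrected codeword = 1110100100000011110110100101011
Data bits at positions 3,5,6,7,9,10,11,12,13,14,15,17,18,19,20,21,22,23,24,25,26,27,28,29,30,31: 11000000001110110100101011

11000000001110110100101011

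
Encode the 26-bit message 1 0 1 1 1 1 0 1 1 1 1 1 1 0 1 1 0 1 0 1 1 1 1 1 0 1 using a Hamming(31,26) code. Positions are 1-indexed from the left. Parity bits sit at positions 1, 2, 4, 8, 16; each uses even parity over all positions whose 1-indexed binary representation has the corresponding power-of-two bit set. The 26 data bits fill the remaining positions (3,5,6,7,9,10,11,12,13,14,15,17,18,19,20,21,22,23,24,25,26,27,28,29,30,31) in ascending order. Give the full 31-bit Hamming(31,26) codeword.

0110011011011111110110101111101

Place data bits at non-power-of-two positions: b3=1, b5=0, b6=1, b7=1, b9=1, b10=1, b11=0, b12=1, b13=1, b14=1, b15=1, b17=1, b18=1, b19=0, b20=1, b21=1, b22=0, b23=1, b24=0, b25=1, b26=1, b27=1, b28=1, b29=1, b30=0, b31=1.
p1 = XOR of data positions {3,5,7,9,11,13,15,17,19,21,23,25,27,29,31} = 1⊕0⊕1⊕1⊕0⊕1⊕1⊕1⊕0⊕1⊕1⊕1⊕1⊕1⊕1 = 0
p2 = XOR of data positions {3,6,7,10,11,14,15,18,19,22,23,26,27,30,31} = 1⊕1⊕1⊕1⊕0⊕1⊕1⊕1⊕0⊕0⊕1⊕1⊕1⊕0⊕1 = 1
p4 = XOR of data positions {5,6,7,12,13,14,15,20,21,22,23,28,29,30,31} = 0⊕1⊕1⊕1⊕1⊕1⊕1⊕1⊕1⊕0⊕1⊕1⊕1⊕0⊕1 = 0
p8 = XOR of data positions {9,10,11,12,13,14,15,24,25,26,27,28,29,30,31} = 1⊕1⊕0⊕1⊕1⊕1⊕1⊕0⊕1⊕1⊕1⊕1⊕1⊕0⊕1 = 0
p16 = XOR of data positions {17,18,19,20,21,22,23,24,25,26,27,28,29,30,31} = 1⊕1⊕0⊕1⊕1⊕0⊕1⊕0⊕1⊕1⊕1⊕1⊕1⊕0⊕1 = 1
Codeword b1..b31 = 0110011011011111110110101111101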